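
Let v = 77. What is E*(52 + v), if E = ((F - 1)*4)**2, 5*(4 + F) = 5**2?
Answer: 0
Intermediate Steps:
F = 1 (F = -4 + (1/5)*5**2 = -4 + (1/5)*25 = -4 + 5 = 1)
E = 0 (E = ((1 - 1)*4)**2 = (0*4)**2 = 0**2 = 0)
E*(52 + v) = 0*(52 + 77) = 0*129 = 0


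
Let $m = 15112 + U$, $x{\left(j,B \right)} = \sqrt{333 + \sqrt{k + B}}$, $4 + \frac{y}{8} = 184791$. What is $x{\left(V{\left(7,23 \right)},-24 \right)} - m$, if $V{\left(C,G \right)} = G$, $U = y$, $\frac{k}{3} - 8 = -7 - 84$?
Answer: $-1493408 + \sqrt{333 + i \sqrt{273}} \approx -1.4934 \cdot 10^{6} + 0.45258 i$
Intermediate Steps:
$k = -249$ ($k = 24 + 3 \left(-7 - 84\right) = 24 + 3 \left(-91\right) = 24 - 273 = -249$)
$y = 1478296$ ($y = -32 + 8 \cdot 184791 = -32 + 1478328 = 1478296$)
$U = 1478296$
$x{\left(j,B \right)} = \sqrt{333 + \sqrt{-249 + B}}$
$m = 1493408$ ($m = 15112 + 1478296 = 1493408$)
$x{\left(V{\left(7,23 \right)},-24 \right)} - m = \sqrt{333 + \sqrt{-249 - 24}} - 1493408 = \sqrt{333 + \sqrt{-273}} - 1493408 = \sqrt{333 + i \sqrt{273}} - 1493408 = -1493408 + \sqrt{333 + i \sqrt{273}}$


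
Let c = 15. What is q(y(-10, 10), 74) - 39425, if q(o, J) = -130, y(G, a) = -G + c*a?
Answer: -39555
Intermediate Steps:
y(G, a) = -G + 15*a
q(y(-10, 10), 74) - 39425 = -130 - 39425 = -39555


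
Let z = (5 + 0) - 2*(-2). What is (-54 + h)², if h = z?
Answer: 2025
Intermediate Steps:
z = 9 (z = 5 + 4 = 9)
h = 9
(-54 + h)² = (-54 + 9)² = (-45)² = 2025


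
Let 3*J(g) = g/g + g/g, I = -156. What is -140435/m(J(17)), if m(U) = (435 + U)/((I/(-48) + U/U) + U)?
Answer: -8285665/5228 ≈ -1584.9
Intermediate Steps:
J(g) = 2/3 (J(g) = (g/g + g/g)/3 = (1 + 1)/3 = (1/3)*2 = 2/3)
m(U) = (435 + U)/(17/4 + U) (m(U) = (435 + U)/((-156/(-48) + U/U) + U) = (435 + U)/((-156*(-1/48) + 1) + U) = (435 + U)/((13/4 + 1) + U) = (435 + U)/(17/4 + U))
-140435/m(J(17)) = -140435*(17 + 4*(2/3))/(4*(435 + 2/3)) = -140435/(4*(1307/3)/(17 + 8/3)) = -140435/(4*(1307/3)/(59/3)) = -140435/(4*(3/59)*(1307/3)) = -140435/5228/59 = -140435*59/5228 = -8285665/5228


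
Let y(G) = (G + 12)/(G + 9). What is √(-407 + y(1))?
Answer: I*√40570/10 ≈ 20.142*I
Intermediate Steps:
y(G) = (12 + G)/(9 + G)
√(-407 + y(1)) = √(-407 + (12 + 1)/(9 + 1)) = √(-407 + 13/10) = √(-4057/10) = I*√40570/10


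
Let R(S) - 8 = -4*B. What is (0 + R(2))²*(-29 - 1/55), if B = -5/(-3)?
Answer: -8512/165 ≈ -51.588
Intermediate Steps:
B = 5/3 (B = -5*(-⅓) = 5/3 ≈ 1.6667)
R(S) = 4/3 (R(S) = 8 - 4*5/3 = 8 - 20/3 = 4/3)
(0 + R(2))²*(-29 - 1/55) = (0 + 4/3)²*(-29 - 1/55) = (4/3)²*(-29 - 1*1/55) = 16*(-29 - 1/55)/9 = (16/9)*(-1596/55) = -8512/165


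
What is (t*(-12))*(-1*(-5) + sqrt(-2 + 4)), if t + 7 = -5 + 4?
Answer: 480 + 96*sqrt(2) ≈ 615.76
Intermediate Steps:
t = -8 (t = -7 + (-5 + 4) = -7 - 1 = -8)
(t*(-12))*(-1*(-5) + sqrt(-2 + 4)) = (-8*(-12))*(-1*(-5) + sqrt(-2 + 4)) = 96*(5 + sqrt(2)) = 480 + 96*sqrt(2)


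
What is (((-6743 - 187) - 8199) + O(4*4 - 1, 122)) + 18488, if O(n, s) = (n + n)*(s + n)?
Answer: 7469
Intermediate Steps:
O(n, s) = 2*n*(n + s) (O(n, s) = (2*n)*(n + s) = 2*n*(n + s))
(((-6743 - 187) - 8199) + O(4*4 - 1, 122)) + 18488 = (((-6743 - 187) - 8199) + 2*(4*4 - 1)*((4*4 - 1) + 122)) + 18488 = ((-6930 - 8199) + 2*(16 - 1)*((16 - 1) + 122)) + 18488 = (-15129 + 2*15*(15 + 122)) + 18488 = (-15129 + 2*15*137) + 18488 = (-15129 + 4110) + 18488 = -11019 + 18488 = 7469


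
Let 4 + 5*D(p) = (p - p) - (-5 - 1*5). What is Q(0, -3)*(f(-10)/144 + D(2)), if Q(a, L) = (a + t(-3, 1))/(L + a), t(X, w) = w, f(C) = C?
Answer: -407/1080 ≈ -0.37685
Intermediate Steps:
Q(a, L) = (1 + a)/(L + a) (Q(a, L) = (a + 1)/(L + a) = (1 + a)/(L + a))
D(p) = 6/5 (D(p) = -4/5 + ((p - p) - (-5 - 1*5))/5 = -4/5 + (0 - (-5 - 5))/5 = -4/5 + (0 - 1*(-10))/5 = -4/5 + (0 + 10)/5 = -4/5 + (1/5)*10 = -4/5 + 2 = 6/5)
Q(0, -3)*(f(-10)/144 + D(2)) = ((1 + 0)/(-3 + 0))*(-10/144 + 6/5) = (1/(-3))*(-10*1/144 + 6/5) = (-1/3*1)*(-5/72 + 6/5) = -1/3*407/360 = -407/1080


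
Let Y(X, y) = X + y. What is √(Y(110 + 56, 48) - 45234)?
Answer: 2*I*√11255 ≈ 212.18*I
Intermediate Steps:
√(Y(110 + 56, 48) - 45234) = √(((110 + 56) + 48) - 45234) = √((166 + 48) - 45234) = √(214 - 45234) = √(-45020) = 2*I*√11255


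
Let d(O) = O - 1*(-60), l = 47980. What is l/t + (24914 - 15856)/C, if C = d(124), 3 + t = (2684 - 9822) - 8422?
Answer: 66070667/1431796 ≈ 46.145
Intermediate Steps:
t = -15563 (t = -3 + ((2684 - 9822) - 8422) = -3 + (-7138 - 8422) = -3 - 15560 = -15563)
d(O) = 60 + O (d(O) = O + 60 = 60 + O)
C = 184 (C = 60 + 124 = 184)
l/t + (24914 - 15856)/C = 47980/(-15563) + (24914 - 15856)/184 = 47980*(-1/15563) + 9058*(1/184) = -47980/15563 + 4529/92 = 66070667/1431796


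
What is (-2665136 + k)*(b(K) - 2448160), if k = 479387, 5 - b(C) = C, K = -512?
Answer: 5349933239607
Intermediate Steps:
b(C) = 5 - C
(-2665136 + k)*(b(K) - 2448160) = (-2665136 + 479387)*((5 - 1*(-512)) - 2448160) = -2185749*((5 + 512) - 2448160) = -2185749*(517 - 2448160) = -2185749*(-2447643) = 5349933239607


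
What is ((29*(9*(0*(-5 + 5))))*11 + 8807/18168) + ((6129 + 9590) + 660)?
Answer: 297582479/18168 ≈ 16379.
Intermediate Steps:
((29*(9*(0*(-5 + 5))))*11 + 8807/18168) + ((6129 + 9590) + 660) = ((29*(9*(0*0)))*11 + 8807*(1/18168)) + (15719 + 660) = ((29*(9*0))*11 + 8807/18168) + 16379 = ((29*0)*11 + 8807/18168) + 16379 = (0*11 + 8807/18168) + 16379 = (0 + 8807/18168) + 16379 = 8807/18168 + 16379 = 297582479/18168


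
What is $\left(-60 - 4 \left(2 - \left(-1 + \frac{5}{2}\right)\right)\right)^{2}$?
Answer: $3844$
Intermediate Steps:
$\left(-60 - 4 \left(2 - \left(-1 + \frac{5}{2}\right)\right)\right)^{2} = \left(-60 - 4 \left(2 - \frac{3}{2}\right)\right)^{2} = \left(-60 - 2\right)^{2} = \left(-62\right)^{2} = 3844$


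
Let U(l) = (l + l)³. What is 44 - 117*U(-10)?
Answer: 936044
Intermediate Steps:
U(l) = 8*l³ (U(l) = (2*l)³ = 8*l³)
44 - 117*U(-10) = 44 - 936*(-10)³ = 44 - 936*(-1000) = 44 - 117*(-8000) = 44 + 936000 = 936044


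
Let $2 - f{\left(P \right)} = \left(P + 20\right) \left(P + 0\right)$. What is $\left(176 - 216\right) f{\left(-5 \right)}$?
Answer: $-3080$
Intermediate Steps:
$f{\left(P \right)} = 2 - P \left(20 + P\right)$ ($f{\left(P \right)} = 2 - \left(P + 20\right) \left(P + 0\right) = 2 - \left(20 + P\right) P = 2 - P \left(20 + P\right)$)
$\left(176 - 216\right) f{\left(-5 \right)} = \left(176 - 216\right) \left(2 - \left(-5\right)^{2} - -100\right) = \left(176 - 216\right) \left(2 - 25 + 100\right) = - 40 \left(2 - 25 + 100\right) = \left(-40\right) 77 = -3080$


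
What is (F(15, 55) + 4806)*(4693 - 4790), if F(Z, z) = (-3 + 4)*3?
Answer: -466473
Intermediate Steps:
F(Z, z) = 3 (F(Z, z) = 1*3 = 3)
(F(15, 55) + 4806)*(4693 - 4790) = (3 + 4806)*(4693 - 4790) = 4809*(-97) = -466473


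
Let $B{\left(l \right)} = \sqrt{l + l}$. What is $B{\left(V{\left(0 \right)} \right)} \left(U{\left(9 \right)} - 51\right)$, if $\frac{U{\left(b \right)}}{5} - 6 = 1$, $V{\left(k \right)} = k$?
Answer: $0$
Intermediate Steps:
$B{\left(l \right)} = \sqrt{2} \sqrt{l}$ ($B{\left(l \right)} = \sqrt{2 l} = \sqrt{2} \sqrt{l}$)
$U{\left(b \right)} = 35$ ($U{\left(b \right)} = 30 + 5 \cdot 1 = 30 + 5 = 35$)
$B{\left(V{\left(0 \right)} \right)} \left(U{\left(9 \right)} - 51\right) = \sqrt{2} \sqrt{0} \left(35 - 51\right) = \sqrt{2} \cdot 0 \left(-16\right) = 0 \left(-16\right) = 0$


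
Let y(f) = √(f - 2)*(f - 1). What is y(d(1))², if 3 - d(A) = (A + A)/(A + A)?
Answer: 0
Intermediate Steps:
d(A) = 2 (d(A) = 3 - (A + A)/(A + A) = 3 - 2*A/(2*A) = 3 - 2*A*1/(2*A) = 3 - 1*1 = 3 - 1 = 2)
y(f) = √(-2 + f)*(-1 + f)
y(d(1))² = (√(-2 + 2)*(-1 + 2))² = (√0*1)² = (0*1)² = 0² = 0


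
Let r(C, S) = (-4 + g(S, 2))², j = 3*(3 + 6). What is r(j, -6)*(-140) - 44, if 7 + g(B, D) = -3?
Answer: -27484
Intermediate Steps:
j = 27 (j = 3*9 = 27)
g(B, D) = -10 (g(B, D) = -7 - 3 = -10)
r(C, S) = 196 (r(C, S) = (-4 - 10)² = (-14)² = 196)
r(j, -6)*(-140) - 44 = 196*(-140) - 44 = -27440 - 44 = -27484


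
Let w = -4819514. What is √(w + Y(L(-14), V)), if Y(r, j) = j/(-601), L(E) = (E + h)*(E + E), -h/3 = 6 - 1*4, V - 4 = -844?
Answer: I*√1740812771474/601 ≈ 2195.3*I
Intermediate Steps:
V = -840 (V = 4 - 844 = -840)
h = -6 (h = -3*(6 - 1*4) = -3*(6 - 4) = -3*2 = -6)
L(E) = 2*E*(-6 + E) (L(E) = (E - 6)*(E + E) = (-6 + E)*(2*E) = 2*E*(-6 + E))
Y(r, j) = -j/601 (Y(r, j) = j*(-1/601) = -j/601)
√(w + Y(L(-14), V)) = √(-4819514 - 1/601*(-840)) = √(-4819514 + 840/601) = √(-2896527074/601) = I*√1740812771474/601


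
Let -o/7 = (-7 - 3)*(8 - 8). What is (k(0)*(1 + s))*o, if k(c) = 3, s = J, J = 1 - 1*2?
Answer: 0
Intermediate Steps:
J = -1 (J = 1 - 2 = -1)
s = -1
o = 0 (o = -7*(-7 - 3)*(8 - 8) = -(-70)*0 = -7*0 = 0)
(k(0)*(1 + s))*o = (3*(1 - 1))*0 = (3*0)*0 = 0*0 = 0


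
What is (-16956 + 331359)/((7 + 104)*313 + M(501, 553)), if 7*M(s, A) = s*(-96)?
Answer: 733607/65035 ≈ 11.280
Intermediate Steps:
M(s, A) = -96*s/7 (M(s, A) = (s*(-96))/7 = (-96*s)/7 = -96*s/7)
(-16956 + 331359)/((7 + 104)*313 + M(501, 553)) = (-16956 + 331359)/((7 + 104)*313 - 96/7*501) = 314403/(111*313 - 48096/7) = 314403/(34743 - 48096/7) = 314403/(195105/7) = 314403*(7/195105) = 733607/65035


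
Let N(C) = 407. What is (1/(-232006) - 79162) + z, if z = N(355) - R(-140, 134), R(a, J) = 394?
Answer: -18363042895/232006 ≈ -79149.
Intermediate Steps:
z = 13 (z = 407 - 1*394 = 407 - 394 = 13)
(1/(-232006) - 79162) + z = (1/(-232006) - 79162) + 13 = (-1/232006 - 79162) + 13 = -18366058973/232006 + 13 = -18363042895/232006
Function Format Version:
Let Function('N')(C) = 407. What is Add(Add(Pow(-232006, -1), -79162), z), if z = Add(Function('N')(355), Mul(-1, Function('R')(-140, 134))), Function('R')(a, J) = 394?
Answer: Rational(-18363042895, 232006) ≈ -79149.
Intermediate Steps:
z = 13 (z = Add(407, Mul(-1, 394)) = Add(407, -394) = 13)
Add(Add(Pow(-232006, -1), -79162), z) = Add(Add(Pow(-232006, -1), -79162), 13) = Add(Add(Rational(-1, 232006), -79162), 13) = Add(Rational(-18366058973, 232006), 13) = Rational(-18363042895, 232006)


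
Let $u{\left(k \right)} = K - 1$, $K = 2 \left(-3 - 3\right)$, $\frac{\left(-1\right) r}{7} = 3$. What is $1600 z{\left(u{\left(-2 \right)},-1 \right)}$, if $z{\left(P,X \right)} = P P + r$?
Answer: $236800$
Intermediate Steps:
$r = -21$ ($r = \left(-7\right) 3 = -21$)
$K = -12$ ($K = 2 \left(-6\right) = -12$)
$u{\left(k \right)} = -13$ ($u{\left(k \right)} = -12 - 1 = -13$)
$z{\left(P,X \right)} = -21 + P^{2}$ ($z{\left(P,X \right)} = P P - 21 = P^{2} - 21 = -21 + P^{2}$)
$1600 z{\left(u{\left(-2 \right)},-1 \right)} = 1600 \left(-21 + \left(-13\right)^{2}\right) = 1600 \left(-21 + 169\right) = 1600 \cdot 148 = 236800$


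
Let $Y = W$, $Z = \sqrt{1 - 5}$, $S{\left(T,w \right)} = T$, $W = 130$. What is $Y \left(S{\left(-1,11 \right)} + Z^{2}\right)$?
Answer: $-650$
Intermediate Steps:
$Z = 2 i$ ($Z = \sqrt{-4} = 2 i \approx 2.0 i$)
$Y = 130$
$Y \left(S{\left(-1,11 \right)} + Z^{2}\right) = 130 \left(-1 + \left(2 i\right)^{2}\right) = 130 \left(-1 - 4\right) = 130 \left(-5\right) = -650$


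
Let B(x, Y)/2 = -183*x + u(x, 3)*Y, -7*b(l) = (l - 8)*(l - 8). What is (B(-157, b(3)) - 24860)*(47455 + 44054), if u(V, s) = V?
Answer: 21601980576/7 ≈ 3.0860e+9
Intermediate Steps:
b(l) = -(-8 + l)²/7 (b(l) = -(l - 8)*(l - 8)/7 = -(-8 + l)*(-8 + l)/7 = -(-8 + l)²/7)
B(x, Y) = -366*x + 2*Y*x (B(x, Y) = 2*(-183*x + x*Y) = 2*(-183*x + Y*x) = -366*x + 2*Y*x)
(B(-157, b(3)) - 24860)*(47455 + 44054) = (2*(-157)*(-183 - (-8 + 3)²/7) - 24860)*(47455 + 44054) = (2*(-157)*(-183 - ⅐*(-5)²) - 24860)*91509 = (2*(-157)*(-183 - ⅐*25) - 24860)*91509 = (2*(-157)*(-183 - 25/7) - 24860)*91509 = (2*(-157)*(-1306/7) - 24860)*91509 = (410084/7 - 24860)*91509 = (236064/7)*91509 = 21601980576/7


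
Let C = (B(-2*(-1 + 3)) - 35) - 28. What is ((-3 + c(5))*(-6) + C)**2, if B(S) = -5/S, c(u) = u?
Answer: 87025/16 ≈ 5439.1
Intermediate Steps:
C = -247/4 (C = (-5*(-1/(2*(-1 + 3))) - 35) - 28 = (-5/((-2*2)) - 35) - 28 = (-5/(-4) - 35) - 28 = (-5*(-1/4) - 35) - 28 = (5/4 - 35) - 28 = -135/4 - 28 = -247/4 ≈ -61.750)
((-3 + c(5))*(-6) + C)**2 = ((-3 + 5)*(-6) - 247/4)**2 = (2*(-6) - 247/4)**2 = (-12 - 247/4)**2 = (-295/4)**2 = 87025/16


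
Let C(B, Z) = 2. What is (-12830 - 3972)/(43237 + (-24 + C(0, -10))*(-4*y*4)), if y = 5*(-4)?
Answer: -16802/36197 ≈ -0.46418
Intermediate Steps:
y = -20
(-12830 - 3972)/(43237 + (-24 + C(0, -10))*(-4*y*4)) = (-12830 - 3972)/(43237 + (-24 + 2)*(-4*(-20)*4)) = -16802/(43237 - 1760*4) = -16802/(43237 - 22*320) = -16802/(43237 - 7040) = -16802/36197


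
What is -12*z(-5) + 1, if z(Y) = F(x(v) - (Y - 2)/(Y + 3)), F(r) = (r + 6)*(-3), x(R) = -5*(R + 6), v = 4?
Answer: -1709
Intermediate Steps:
x(R) = -30 - 5*R (x(R) = -5*(6 + R) = -30 - 5*R)
F(r) = -18 - 3*r (F(r) = (6 + r)*(-3) = -18 - 3*r)
z(Y) = 132 + 3*(-2 + Y)/(3 + Y) (z(Y) = -18 - 3*((-30 - 5*4) - (Y - 2)/(Y + 3)) = -18 - 3*((-30 - 20) - (-2 + Y)/(3 + Y)) = -18 - 3*(-50 - (-2 + Y)/(3 + Y)) = -18 + (150 + 3*(-2 + Y)/(3 + Y)) = 132 + 3*(-2 + Y)/(3 + Y))
-12*z(-5) + 1 = -180*(26 + 9*(-5))/(3 - 5) + 1 = -180*(26 - 45)/(-2) + 1 = -180*(-1)*(-19)/2 + 1 = -12*285/2 + 1 = -1710 + 1 = -1709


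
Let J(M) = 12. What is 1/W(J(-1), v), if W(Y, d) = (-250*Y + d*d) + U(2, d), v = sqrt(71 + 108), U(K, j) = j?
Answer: -2821/7957862 - sqrt(179)/7957862 ≈ -0.00035617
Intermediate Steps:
v = sqrt(179) ≈ 13.379
W(Y, d) = d + d**2 - 250*Y (W(Y, d) = (-250*Y + d*d) + d = (-250*Y + d**2) + d = (d**2 - 250*Y) + d = d + d**2 - 250*Y)
1/W(J(-1), v) = 1/(sqrt(179) + (sqrt(179))**2 - 250*12) = 1/(sqrt(179) + 179 - 3000) = 1/(-2821 + sqrt(179))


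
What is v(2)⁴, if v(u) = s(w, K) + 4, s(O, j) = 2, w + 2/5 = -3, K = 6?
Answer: 1296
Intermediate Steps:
w = -17/5 (w = -⅖ - 3 = -17/5 ≈ -3.4000)
v(u) = 6 (v(u) = 2 + 4 = 6)
v(2)⁴ = 6⁴ = 1296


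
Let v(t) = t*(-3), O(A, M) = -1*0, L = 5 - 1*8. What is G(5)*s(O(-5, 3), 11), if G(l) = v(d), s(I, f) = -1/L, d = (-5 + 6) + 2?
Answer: -3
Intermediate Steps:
L = -3 (L = 5 - 8 = -3)
d = 3 (d = 1 + 2 = 3)
O(A, M) = 0
v(t) = -3*t
s(I, f) = ⅓ (s(I, f) = -1/(-3) = -1*(-⅓) = ⅓)
G(l) = -9 (G(l) = -3*3 = -9)
G(5)*s(O(-5, 3), 11) = -9*⅓ = -3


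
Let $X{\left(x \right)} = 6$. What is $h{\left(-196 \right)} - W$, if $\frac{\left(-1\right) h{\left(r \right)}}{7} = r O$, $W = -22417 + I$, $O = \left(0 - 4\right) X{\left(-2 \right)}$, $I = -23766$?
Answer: $13255$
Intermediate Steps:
$O = -24$ ($O = \left(0 - 4\right) 6 = \left(-4\right) 6 = -24$)
$W = -46183$ ($W = -22417 - 23766 = -46183$)
$h{\left(r \right)} = 168 r$ ($h{\left(r \right)} = - 7 r \left(-24\right) = - 7 \left(- 24 r\right) = 168 r$)
$h{\left(-196 \right)} - W = 168 \left(-196\right) - -46183 = -32928 + 46183 = 13255$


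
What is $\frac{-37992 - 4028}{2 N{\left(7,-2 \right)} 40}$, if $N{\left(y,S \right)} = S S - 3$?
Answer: $- \frac{2101}{4} \approx -525.25$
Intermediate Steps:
$N{\left(y,S \right)} = -3 + S^{2}$ ($N{\left(y,S \right)} = S^{2} - 3 = -3 + S^{2}$)
$\frac{-37992 - 4028}{2 N{\left(7,-2 \right)} 40} = \frac{-37992 - 4028}{2 \left(-3 + \left(-2\right)^{2}\right) 40} = - \frac{42020}{2 \left(-3 + 4\right) 40} = - \frac{42020}{2 \cdot 1 \cdot 40} = - \frac{42020}{2 \cdot 40} = - \frac{42020}{80} = \left(-42020\right) \frac{1}{80} = - \frac{2101}{4}$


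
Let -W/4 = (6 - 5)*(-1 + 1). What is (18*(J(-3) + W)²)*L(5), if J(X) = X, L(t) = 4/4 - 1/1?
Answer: 0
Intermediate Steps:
L(t) = 0 (L(t) = 4*(¼) - 1*1 = 1 - 1 = 0)
W = 0 (W = -4*(6 - 5)*(-1 + 1) = -4*0 = 0)
(18*(J(-3) + W)²)*L(5) = (18*(-3 + 0)²)*0 = (18*(-3)²)*0 = (18*9)*0 = 162*0 = 0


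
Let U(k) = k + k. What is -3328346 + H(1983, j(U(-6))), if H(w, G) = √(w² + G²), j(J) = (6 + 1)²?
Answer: -3328346 + √3934690 ≈ -3.3264e+6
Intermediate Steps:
U(k) = 2*k
j(J) = 49 (j(J) = 7² = 49)
H(w, G) = √(G² + w²)
-3328346 + H(1983, j(U(-6))) = -3328346 + √(49² + 1983²) = -3328346 + √(2401 + 3932289) = -3328346 + √3934690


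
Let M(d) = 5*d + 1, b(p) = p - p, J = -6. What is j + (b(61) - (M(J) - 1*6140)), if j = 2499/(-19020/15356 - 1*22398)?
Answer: 176822297584/28663559 ≈ 6168.9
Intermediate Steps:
b(p) = 0
M(d) = 1 + 5*d
j = -3197887/28663559 (j = 2499/(-19020*1/15356 - 22398) = 2499/(-4755/3839 - 22398) = 2499/(-85990677/3839) = 2499*(-3839/85990677) = -3197887/28663559 ≈ -0.11157)
j + (b(61) - (M(J) - 1*6140)) = -3197887/28663559 + (0 - ((1 + 5*(-6)) - 1*6140)) = -3197887/28663559 + (0 - ((1 - 30) - 6140)) = -3197887/28663559 + (0 - (-29 - 6140)) = -3197887/28663559 + (0 - 1*(-6169)) = -3197887/28663559 + (0 + 6169) = -3197887/28663559 + 6169 = 176822297584/28663559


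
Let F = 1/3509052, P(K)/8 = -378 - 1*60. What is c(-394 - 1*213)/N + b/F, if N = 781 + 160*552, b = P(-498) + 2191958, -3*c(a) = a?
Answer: 2052726360319675831/267303 ≈ 7.6794e+12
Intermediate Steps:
P(K) = -3504 (P(K) = 8*(-378 - 1*60) = 8*(-378 - 60) = 8*(-438) = -3504)
c(a) = -a/3
b = 2188454 (b = -3504 + 2191958 = 2188454)
N = 89101 (N = 781 + 88320 = 89101)
F = 1/3509052 ≈ 2.8498e-7
c(-394 - 1*213)/N + b/F = -(-394 - 1*213)/3/89101 + 2188454/(1/3509052) = -(-394 - 213)/3*(1/89101) + 2188454*3509052 = -1/3*(-607)*(1/89101) + 7679398885608 = (607/3)*(1/89101) + 7679398885608 = 607/267303 + 7679398885608 = 2052726360319675831/267303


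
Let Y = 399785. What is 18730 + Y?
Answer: 418515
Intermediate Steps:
18730 + Y = 18730 + 399785 = 418515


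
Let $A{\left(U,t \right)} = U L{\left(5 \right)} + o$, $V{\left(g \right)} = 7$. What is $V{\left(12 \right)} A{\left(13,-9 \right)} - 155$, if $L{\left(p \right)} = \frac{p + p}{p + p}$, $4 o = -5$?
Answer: $- \frac{291}{4} \approx -72.75$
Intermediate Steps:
$o = - \frac{5}{4}$ ($o = \frac{1}{4} \left(-5\right) = - \frac{5}{4} \approx -1.25$)
$L{\left(p \right)} = 1$ ($L{\left(p \right)} = \frac{2 p}{2 p} = 2 p \frac{1}{2 p} = 1$)
$A{\left(U,t \right)} = - \frac{5}{4} + U$ ($A{\left(U,t \right)} = U 1 - \frac{5}{4} = U - \frac{5}{4} = - \frac{5}{4} + U$)
$V{\left(12 \right)} A{\left(13,-9 \right)} - 155 = 7 \left(- \frac{5}{4} + 13\right) - 155 = 7 \cdot \frac{47}{4} - 155 = \frac{329}{4} - 155 = - \frac{291}{4}$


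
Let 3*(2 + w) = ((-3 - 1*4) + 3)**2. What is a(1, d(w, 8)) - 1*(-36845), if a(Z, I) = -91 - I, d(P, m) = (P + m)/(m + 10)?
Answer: 992341/27 ≈ 36753.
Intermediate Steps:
w = 10/3 (w = -2 + ((-3 - 1*4) + 3)**2/3 = -2 + ((-3 - 4) + 3)**2/3 = -2 + (-7 + 3)**2/3 = -2 + (1/3)*(-4)**2 = -2 + (1/3)*16 = -2 + 16/3 = 10/3 ≈ 3.3333)
d(P, m) = (P + m)/(10 + m)
a(1, d(w, 8)) - 1*(-36845) = (-91 - (10/3 + 8)/(10 + 8)) - 1*(-36845) = (-91 - 34/(18*3)) + 36845 = (-91 - 1*17/27) + 36845 = (-91 - 17/27) + 36845 = -2474/27 + 36845 = 992341/27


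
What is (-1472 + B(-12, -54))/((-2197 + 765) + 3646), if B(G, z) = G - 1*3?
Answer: -1487/2214 ≈ -0.67163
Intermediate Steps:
B(G, z) = -3 + G (B(G, z) = G - 3 = -3 + G)
(-1472 + B(-12, -54))/((-2197 + 765) + 3646) = (-1472 + (-3 - 12))/((-2197 + 765) + 3646) = (-1472 - 15)/(-1432 + 3646) = -1487/2214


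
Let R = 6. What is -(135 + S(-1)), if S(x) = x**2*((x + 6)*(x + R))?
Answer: -160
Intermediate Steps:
S(x) = x**2*(6 + x)**2 (S(x) = x**2*((x + 6)*(x + 6)) = x**2*((6 + x)*(6 + x)) = x**2*(6 + x)**2)
-(135 + S(-1)) = -(135 + (-1)**2*(36 + (-1)**2 + 12*(-1))) = -(135 + 1*(36 + 1 - 12)) = -(135 + 1*25) = -(135 + 25) = -1*160 = -160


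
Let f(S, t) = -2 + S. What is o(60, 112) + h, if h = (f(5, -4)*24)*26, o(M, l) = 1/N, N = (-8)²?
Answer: 119809/64 ≈ 1872.0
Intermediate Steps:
N = 64
o(M, l) = 1/64
h = 1872 (h = ((-2 + 5)*24)*26 = (3*24)*26 = 72*26 = 1872)
o(60, 112) + h = 1/64 + 1872 = 119809/64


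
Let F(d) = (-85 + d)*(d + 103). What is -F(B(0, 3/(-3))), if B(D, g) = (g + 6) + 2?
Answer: 8580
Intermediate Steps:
B(D, g) = 8 + g (B(D, g) = (6 + g) + 2 = 8 + g)
F(d) = (-85 + d)*(103 + d)
-F(B(0, 3/(-3))) = -(-8755 + (8 + 3/(-3))² + 18*(8 + 3/(-3))) = -(-8755 + (8 + 3*(-⅓))² + 18*(8 + 3*(-⅓))) = -(-8755 + (8 - 1)² + 18*(8 - 1)) = -(-8755 + 7² + 18*7) = -(-8755 + 49 + 126) = -1*(-8580) = 8580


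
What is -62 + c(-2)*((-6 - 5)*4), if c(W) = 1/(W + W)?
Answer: -51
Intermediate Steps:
c(W) = 1/(2*W)
-62 + c(-2)*((-6 - 5)*4) = -62 + ((1/2)/(-2))*((-6 - 5)*4) = -62 + ((1/2)*(-1/2))*(-11*4) = -62 - 1/4*(-44) = -62 + 11 = -51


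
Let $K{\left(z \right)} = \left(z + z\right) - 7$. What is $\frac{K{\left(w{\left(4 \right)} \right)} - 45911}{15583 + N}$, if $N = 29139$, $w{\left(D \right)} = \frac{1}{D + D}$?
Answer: $- \frac{183671}{178888} \approx -1.0267$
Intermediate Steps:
$w{\left(D \right)} = \frac{1}{2 D}$
$K{\left(z \right)} = -7 + 2 z$ ($K{\left(z \right)} = 2 z - 7 = -7 + 2 z$)
$\frac{K{\left(w{\left(4 \right)} \right)} - 45911}{15583 + N} = \frac{\left(-7 + 2 \frac{1}{2 \cdot 4}\right) - 45911}{15583 + 29139} = \frac{\left(-7 + 2 \cdot \frac{1}{2} \cdot \frac{1}{4}\right) - 45911}{44722} = \left(\left(-7 + 2 \cdot \frac{1}{8}\right) - 45911\right) \frac{1}{44722} = \left(\left(-7 + \frac{1}{4}\right) - 45911\right) \frac{1}{44722} = \left(- \frac{27}{4} - 45911\right) \frac{1}{44722} = \left(- \frac{183671}{4}\right) \frac{1}{44722} = - \frac{183671}{178888}$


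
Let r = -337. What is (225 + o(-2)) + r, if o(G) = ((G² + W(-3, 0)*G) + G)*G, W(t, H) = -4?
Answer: -132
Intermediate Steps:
o(G) = G*(G² - 3*G) (o(G) = ((G² - 4*G) + G)*G = (G² - 3*G)*G = G*(G² - 3*G))
(225 + o(-2)) + r = (225 + (-2)²*(-3 - 2)) - 337 = (225 + 4*(-5)) - 337 = (225 - 20) - 337 = 205 - 337 = -132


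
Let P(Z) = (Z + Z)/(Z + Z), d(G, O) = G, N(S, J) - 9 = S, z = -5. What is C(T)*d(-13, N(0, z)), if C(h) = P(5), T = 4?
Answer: -13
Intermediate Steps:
N(S, J) = 9 + S
P(Z) = 1 (P(Z) = (2*Z)/((2*Z)) = (2*Z)*(1/(2*Z)) = 1)
C(h) = 1
C(T)*d(-13, N(0, z)) = 1*(-13) = -13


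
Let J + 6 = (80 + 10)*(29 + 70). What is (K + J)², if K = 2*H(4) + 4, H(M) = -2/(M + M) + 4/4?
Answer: 317516761/4 ≈ 7.9379e+7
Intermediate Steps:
H(M) = 1 - 1/M (H(M) = -2*1/(2*M) + 4*(¼) = -1/M + 1 = 1 - 1/M)
K = 11/2 (K = 2*((-1 + 4)/4) + 4 = 2*((¼)*3) + 4 = 2*(¾) + 4 = 3/2 + 4 = 11/2 ≈ 5.5000)
J = 8904 (J = -6 + (80 + 10)*(29 + 70) = -6 + 90*99 = -6 + 8910 = 8904)
(K + J)² = (11/2 + 8904)² = (17819/2)² = 317516761/4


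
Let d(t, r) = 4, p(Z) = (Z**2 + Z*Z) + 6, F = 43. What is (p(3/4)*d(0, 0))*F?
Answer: 2451/2 ≈ 1225.5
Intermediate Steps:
p(Z) = 6 + 2*Z**2 (p(Z) = (Z**2 + Z**2) + 6 = 2*Z**2 + 6 = 6 + 2*Z**2)
(p(3/4)*d(0, 0))*F = ((6 + 2*(3/4)**2)*4)*43 = ((6 + 2*(9/16))*4)*43 = ((6 + 9/8)*4)*43 = ((57/8)*4)*43 = (57/2)*43 = 2451/2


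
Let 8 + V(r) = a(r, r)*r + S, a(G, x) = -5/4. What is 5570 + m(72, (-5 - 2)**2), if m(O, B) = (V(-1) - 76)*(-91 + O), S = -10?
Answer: 29329/4 ≈ 7332.3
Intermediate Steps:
a(G, x) = -5/4 (a(G, x) = -5*1/4 = -5/4)
V(r) = -18 - 5*r/4 (V(r) = -8 + (-5*r/4 - 10) = -8 + (-10 - 5*r/4) = -18 - 5*r/4)
m(O, B) = 33761/4 - 371*O/4 (m(O, B) = ((-18 - 5/4*(-1)) - 76)*(-91 + O) = ((-18 + 5/4) - 76)*(-91 + O) = (-67/4 - 76)*(-91 + O) = -371*(-91 + O)/4 = 33761/4 - 371*O/4)
5570 + m(72, (-5 - 2)**2) = 5570 + (33761/4 - 371/4*72) = 5570 + (33761/4 - 6678) = 5570 + 7049/4 = 29329/4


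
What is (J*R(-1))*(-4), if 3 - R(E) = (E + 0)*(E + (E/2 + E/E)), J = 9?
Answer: -90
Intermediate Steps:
R(E) = 3 - E*(1 + 3*E/2) (R(E) = 3 - (E + 0)*(E + (E/2 + E/E)) = 3 - E*(E + (E*(½) + 1)) = 3 - E*(E + (E/2 + 1)) = 3 - E*(E + (1 + E/2)) = 3 - E*(1 + 3*E/2))
(J*R(-1))*(-4) = (9*(3 - 1*(-1) - 3/2*(-1)²))*(-4) = (9*(3 + 1 - 3/2*1))*(-4) = (9*(3 + 1 - 3/2))*(-4) = (9*(5/2))*(-4) = (45/2)*(-4) = -90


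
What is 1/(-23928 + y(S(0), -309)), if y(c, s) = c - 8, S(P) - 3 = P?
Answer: -1/23933 ≈ -4.1783e-5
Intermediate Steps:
S(P) = 3 + P
y(c, s) = -8 + c
1/(-23928 + y(S(0), -309)) = 1/(-23928 + (-8 + (3 + 0))) = 1/(-23928 + (-8 + 3)) = 1/(-23928 - 5) = 1/(-23933) = -1/23933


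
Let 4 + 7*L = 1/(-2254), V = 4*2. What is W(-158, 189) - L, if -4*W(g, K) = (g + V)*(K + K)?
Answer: 223662167/15778 ≈ 14176.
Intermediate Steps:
V = 8
L = -9017/15778 (L = -4/7 + (1/7)/(-2254) = -4/7 + (1/7)*(-1/2254) = -4/7 - 1/15778 = -9017/15778 ≈ -0.57149)
W(g, K) = -K*(8 + g)/2 (W(g, K) = -(g + 8)*(K + K)/4 = -(8 + g)*2*K/4 = -K*(8 + g)/2)
W(-158, 189) - L = -1/2*189*(8 - 158) - 1*(-9017/15778) = -1/2*189*(-150) + 9017/15778 = 14175 + 9017/15778 = 223662167/15778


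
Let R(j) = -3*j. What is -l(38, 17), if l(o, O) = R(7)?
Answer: 21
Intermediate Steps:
l(o, O) = -21 (l(o, O) = -3*7 = -21)
-l(38, 17) = -1*(-21) = 21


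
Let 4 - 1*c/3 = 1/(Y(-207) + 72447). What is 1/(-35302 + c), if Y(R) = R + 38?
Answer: -72278/2550690623 ≈ -2.8337e-5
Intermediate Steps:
Y(R) = 38 + R
c = 867333/72278 (c = 12 - 3/((38 - 207) + 72447) = 12 - 3/(-169 + 72447) = 12 - 3/72278 = 867333/72278 ≈ 12.000)
1/(-35302 + c) = 1/(-35302 + 867333/72278) = 1/(-2550690623/72278) = -72278/2550690623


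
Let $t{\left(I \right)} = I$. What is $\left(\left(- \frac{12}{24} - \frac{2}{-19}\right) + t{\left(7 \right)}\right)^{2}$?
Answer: $\frac{63001}{1444} \approx 43.63$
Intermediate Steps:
$\left(\left(- \frac{12}{24} - \frac{2}{-19}\right) + t{\left(7 \right)}\right)^{2} = \left(\left(- \frac{12}{24} - \frac{2}{-19}\right) + 7\right)^{2} = \left(\left(\left(-12\right) \frac{1}{24} - - \frac{2}{19}\right) + 7\right)^{2} = \left(\left(- \frac{1}{2} + \frac{2}{19}\right) + 7\right)^{2} = \left(- \frac{15}{38} + 7\right)^{2} = \left(\frac{251}{38}\right)^{2} = \frac{63001}{1444}$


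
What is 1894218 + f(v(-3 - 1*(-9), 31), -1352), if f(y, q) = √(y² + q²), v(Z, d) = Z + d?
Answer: 1894218 + √1829273 ≈ 1.8956e+6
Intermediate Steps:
f(y, q) = √(q² + y²)
1894218 + f(v(-3 - 1*(-9), 31), -1352) = 1894218 + √((-1352)² + ((-3 - 1*(-9)) + 31)²) = 1894218 + √(1827904 + ((-3 + 9) + 31)²) = 1894218 + √(1827904 + (6 + 31)²) = 1894218 + √(1827904 + 37²) = 1894218 + √(1827904 + 1369) = 1894218 + √1829273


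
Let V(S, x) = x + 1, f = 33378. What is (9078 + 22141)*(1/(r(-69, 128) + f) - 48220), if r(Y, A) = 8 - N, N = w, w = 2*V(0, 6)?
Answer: -50237547335741/33372 ≈ -1.5054e+9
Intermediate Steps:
V(S, x) = 1 + x
w = 14 (w = 2*(1 + 6) = 2*7 = 14)
N = 14
r(Y, A) = -6 (r(Y, A) = 8 - 1*14 = 8 - 14 = -6)
(9078 + 22141)*(1/(r(-69, 128) + f) - 48220) = (9078 + 22141)*(1/(-6 + 33378) - 48220) = 31219*(1/33372 - 48220) = 31219*(-1609197839/33372) = -50237547335741/33372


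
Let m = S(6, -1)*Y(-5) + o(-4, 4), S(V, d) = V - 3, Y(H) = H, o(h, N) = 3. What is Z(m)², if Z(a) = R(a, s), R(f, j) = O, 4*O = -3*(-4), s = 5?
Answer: 9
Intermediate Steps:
S(V, d) = -3 + V
O = 3 (O = (-3*(-4))/4 = (¼)*12 = 3)
m = -12 (m = (-3 + 6)*(-5) + 3 = 3*(-5) + 3 = -15 + 3 = -12)
R(f, j) = 3
Z(a) = 3
Z(m)² = 3² = 9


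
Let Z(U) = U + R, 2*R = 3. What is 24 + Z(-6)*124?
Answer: -534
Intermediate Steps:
R = 3/2 (R = (½)*3 = 3/2 ≈ 1.5000)
Z(U) = 3/2 + U (Z(U) = U + 3/2 = 3/2 + U)
24 + Z(-6)*124 = 24 + (3/2 - 6)*124 = 24 - 9/2*124 = 24 - 558 = -534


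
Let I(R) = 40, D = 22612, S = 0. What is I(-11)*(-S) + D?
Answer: 22612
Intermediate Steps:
I(-11)*(-S) + D = 40*(-1*0) + 22612 = 40*0 + 22612 = 0 + 22612 = 22612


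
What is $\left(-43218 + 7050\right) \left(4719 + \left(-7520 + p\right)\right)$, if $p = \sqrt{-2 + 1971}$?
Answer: $101306568 - 36168 \sqrt{1969} \approx 9.9702 \cdot 10^{7}$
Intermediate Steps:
$p = \sqrt{1969} \approx 44.373$
$\left(-43218 + 7050\right) \left(4719 + \left(-7520 + p\right)\right) = \left(-43218 + 7050\right) \left(4719 - \left(7520 - \sqrt{1969}\right)\right) = - 36168 \left(-2801 + \sqrt{1969}\right) = 101306568 - 36168 \sqrt{1969}$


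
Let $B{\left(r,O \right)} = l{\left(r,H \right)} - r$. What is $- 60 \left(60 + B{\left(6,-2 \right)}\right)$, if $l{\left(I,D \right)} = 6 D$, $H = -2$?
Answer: $-2520$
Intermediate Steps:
$B{\left(r,O \right)} = -12 - r$ ($B{\left(r,O \right)} = 6 \left(-2\right) - r = -12 - r$)
$- 60 \left(60 + B{\left(6,-2 \right)}\right) = - 60 \left(60 - 18\right) = \left(-60\right) 42 = -2520$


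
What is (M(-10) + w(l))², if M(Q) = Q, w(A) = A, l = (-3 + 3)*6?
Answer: 100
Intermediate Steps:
l = 0 (l = 0*6 = 0)
(M(-10) + w(l))² = (-10 + 0)² = (-10)² = 100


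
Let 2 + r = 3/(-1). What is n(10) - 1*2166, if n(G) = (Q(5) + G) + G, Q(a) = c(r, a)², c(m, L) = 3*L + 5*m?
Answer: -2046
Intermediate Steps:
r = -5 (r = -2 + 3/(-1) = -2 + 3*(-1) = -2 - 3 = -5)
Q(a) = (-25 + 3*a)² (Q(a) = (3*a + 5*(-5))² = (3*a - 25)² = (-25 + 3*a)²)
n(G) = 100 + 2*G (n(G) = ((-25 + 3*5)² + G) + G = ((-25 + 15)² + G) + G = ((-10)² + G) + G = (100 + G) + G = 100 + 2*G)
n(10) - 1*2166 = (100 + 2*10) - 1*2166 = (100 + 20) - 2166 = 120 - 2166 = -2046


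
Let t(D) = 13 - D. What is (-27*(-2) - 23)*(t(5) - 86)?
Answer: -2418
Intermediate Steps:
(-27*(-2) - 23)*(t(5) - 86) = (-27*(-2) - 23)*((13 - 1*5) - 86) = (54 - 23)*((13 - 5) - 86) = 31*(8 - 86) = 31*(-78) = -2418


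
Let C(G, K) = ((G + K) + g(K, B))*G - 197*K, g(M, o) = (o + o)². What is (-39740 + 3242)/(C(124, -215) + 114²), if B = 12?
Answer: -12166/38497 ≈ -0.31602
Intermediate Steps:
g(M, o) = 4*o² (g(M, o) = (2*o)² = 4*o²)
C(G, K) = -197*K + G*(576 + G + K) (C(G, K) = ((G + K) + 4*12²)*G - 197*K = ((G + K) + 4*144)*G - 197*K = ((G + K) + 576)*G - 197*K = (576 + G + K)*G - 197*K = G*(576 + G + K) - 197*K = -197*K + G*(576 + G + K))
(-39740 + 3242)/(C(124, -215) + 114²) = (-39740 + 3242)/((124² - 197*(-215) + 576*124 + 124*(-215)) + 114²) = -36498/((15376 + 42355 + 71424 - 26660) + 12996) = -36498/(102495 + 12996) = -36498/115491 = -36498*1/115491 = -12166/38497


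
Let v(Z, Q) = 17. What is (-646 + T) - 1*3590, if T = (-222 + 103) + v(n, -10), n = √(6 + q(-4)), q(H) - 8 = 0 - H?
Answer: -4338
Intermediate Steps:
q(H) = 8 - H (q(H) = 8 + (0 - H) = 8 - H)
n = 3*√2 (n = √(6 + (8 - 1*(-4))) = √(6 + (8 + 4)) = √(6 + 12) = √18 = 3*√2 ≈ 4.2426)
T = -102 (T = (-222 + 103) + 17 = -119 + 17 = -102)
(-646 + T) - 1*3590 = (-646 - 102) - 1*3590 = -748 - 3590 = -4338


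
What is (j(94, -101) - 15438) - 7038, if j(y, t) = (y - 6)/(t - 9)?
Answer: -112384/5 ≈ -22477.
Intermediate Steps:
j(y, t) = (-6 + y)/(-9 + t)
(j(94, -101) - 15438) - 7038 = ((-6 + 94)/(-9 - 101) - 15438) - 7038 = (88/(-110) - 15438) - 7038 = (-1/110*88 - 15438) - 7038 = (-⅘ - 15438) - 7038 = -77194/5 - 7038 = -112384/5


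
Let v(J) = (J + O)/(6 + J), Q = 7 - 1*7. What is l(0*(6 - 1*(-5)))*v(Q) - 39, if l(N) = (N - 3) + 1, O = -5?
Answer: -112/3 ≈ -37.333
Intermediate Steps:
Q = 0 (Q = 7 - 7 = 0)
v(J) = (-5 + J)/(6 + J) (v(J) = (J - 5)/(6 + J) = (-5 + J)/(6 + J))
l(N) = -2 + N (l(N) = (-3 + N) + 1 = -2 + N)
l(0*(6 - 1*(-5)))*v(Q) - 39 = (-2 + 0*(6 - 1*(-5)))*((-5 + 0)/(6 + 0)) - 39 = (-2 + 0*(6 + 5))*(-5/6) - 39 = (-2 + 0*11)*((1/6)*(-5)) - 39 = (-2 + 0)*(-5/6) - 39 = -2*(-5/6) - 39 = 5/3 - 39 = -112/3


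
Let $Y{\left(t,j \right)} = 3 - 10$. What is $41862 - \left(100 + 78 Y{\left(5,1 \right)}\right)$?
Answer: $42308$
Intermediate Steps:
$Y{\left(t,j \right)} = -7$ ($Y{\left(t,j \right)} = 3 - 10 = -7$)
$41862 - \left(100 + 78 Y{\left(5,1 \right)}\right) = 41862 - -446 = 41862 + \left(546 - 100\right) = 41862 + 446 = 42308$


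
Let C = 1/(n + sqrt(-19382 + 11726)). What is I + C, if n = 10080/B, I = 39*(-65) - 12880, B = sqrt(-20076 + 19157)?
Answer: (-28332770*sqrt(1914) - 919*I + 155383200*sqrt(919))/(2*(-5040*sqrt(919) + 919*sqrt(1914))) ≈ -15415.0 + 0.0040815*I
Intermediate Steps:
B = I*sqrt(919) (B = sqrt(-919) = I*sqrt(919) ≈ 30.315*I)
I = -15415 (I = -2535 - 12880 = -15415)
n = -10080*I*sqrt(919)/919 (n = 10080/((I*sqrt(919))) = 10080*(-I*sqrt(919)/919) = -10080*I*sqrt(919)/919 ≈ -332.51*I)
C = 1/(2*I*sqrt(1914) - 10080*I*sqrt(919)/919) (C = 1/(-10080*I*sqrt(919)/919 + sqrt(-19382 + 11726)) = 1/(-10080*I*sqrt(919)/919 + sqrt(-7656)) = 1/(-10080*I*sqrt(919)/919 + 2*I*sqrt(1914)) = 1/(2*I*sqrt(1914) - 10080*I*sqrt(919)/919) ≈ 0.0040815*I)
I + C = -15415 - 919*I/(-10080*sqrt(919) + 1838*sqrt(1914))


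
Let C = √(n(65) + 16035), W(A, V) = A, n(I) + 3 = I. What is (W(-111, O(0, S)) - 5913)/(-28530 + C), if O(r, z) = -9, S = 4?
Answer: 171864720/813944803 + 6024*√16097/813944803 ≈ 0.21209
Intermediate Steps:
n(I) = -3 + I
C = √16097 (C = √((-3 + 65) + 16035) = √(62 + 16035) = √16097 ≈ 126.87)
(W(-111, O(0, S)) - 5913)/(-28530 + C) = (-111 - 5913)/(-28530 + √16097) = -6024/(-28530 + √16097)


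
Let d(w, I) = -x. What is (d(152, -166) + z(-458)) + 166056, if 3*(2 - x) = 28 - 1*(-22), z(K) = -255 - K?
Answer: 498821/3 ≈ 1.6627e+5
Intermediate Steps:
x = -44/3 (x = 2 - (28 - 1*(-22))/3 = 2 - (28 + 22)/3 = 2 - ⅓*50 = 2 - 50/3 = -44/3 ≈ -14.667)
d(w, I) = 44/3 (d(w, I) = -1*(-44/3) = 44/3)
(d(152, -166) + z(-458)) + 166056 = (44/3 + (-255 - 1*(-458))) + 166056 = (44/3 + (-255 + 458)) + 166056 = (44/3 + 203) + 166056 = 653/3 + 166056 = 498821/3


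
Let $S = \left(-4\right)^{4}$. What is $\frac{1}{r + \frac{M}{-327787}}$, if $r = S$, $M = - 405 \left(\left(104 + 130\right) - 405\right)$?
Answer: $\frac{327787}{83844217} \approx 0.0039095$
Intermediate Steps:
$M = 69255$ ($M = - 405 \left(234 - 405\right) = \left(-405\right) \left(-171\right) = 69255$)
$S = 256$
$r = 256$
$\frac{1}{r + \frac{M}{-327787}} = \frac{1}{256 + \frac{69255}{-327787}} = \frac{1}{256 + 69255 \left(- \frac{1}{327787}\right)} = \frac{1}{256 - \frac{69255}{327787}} = \frac{1}{\frac{83844217}{327787}} = \frac{327787}{83844217}$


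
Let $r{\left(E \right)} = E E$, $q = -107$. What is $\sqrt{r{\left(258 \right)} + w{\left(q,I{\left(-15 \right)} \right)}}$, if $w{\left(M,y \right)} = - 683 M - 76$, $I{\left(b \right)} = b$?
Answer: $\sqrt{139569} \approx 373.59$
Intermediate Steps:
$r{\left(E \right)} = E^{2}$
$w{\left(M,y \right)} = -76 - 683 M$
$\sqrt{r{\left(258 \right)} + w{\left(q,I{\left(-15 \right)} \right)}} = \sqrt{258^{2} - -73005} = \sqrt{66564 + \left(-76 + 73081\right)} = \sqrt{66564 + 73005} = \sqrt{139569}$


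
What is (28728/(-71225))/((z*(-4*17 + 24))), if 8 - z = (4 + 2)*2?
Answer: -513/223850 ≈ -0.0022917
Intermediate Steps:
z = -4 (z = 8 - (4 + 2)*2 = 8 - 6*2 = 8 - 1*12 = 8 - 12 = -4)
(28728/(-71225))/((z*(-4*17 + 24))) = (28728/(-71225))/((-4*(-4*17 + 24))) = (28728*(-1/71225))/((-4*(-68 + 24))) = -4104/(10175*((-4*(-44)))) = -4104/10175/176 = -4104/10175*1/176 = -513/223850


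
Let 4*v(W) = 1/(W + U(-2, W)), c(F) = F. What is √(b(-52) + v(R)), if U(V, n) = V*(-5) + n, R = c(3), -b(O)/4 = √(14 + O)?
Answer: √(1 - 256*I*√38)/8 ≈ 3.5124 - 3.5101*I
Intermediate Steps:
b(O) = -4*√(14 + O)
R = 3
U(V, n) = n - 5*V (U(V, n) = -5*V + n = n - 5*V)
v(W) = 1/(4*(10 + 2*W)) (v(W) = 1/(4*(W + (W - 5*(-2)))) = 1/(4*(W + (W + 10))) = 1/(4*(W + (10 + W))) = 1/(4*(10 + 2*W)))
√(b(-52) + v(R)) = √(-4*√(14 - 52) + 1/(8*(5 + 3))) = √(-4*I*√38 + (⅛)/8) = √(-4*I*√38 + (⅛)*(⅛)) = √(-4*I*√38 + 1/64) = √(1/64 - 4*I*√38)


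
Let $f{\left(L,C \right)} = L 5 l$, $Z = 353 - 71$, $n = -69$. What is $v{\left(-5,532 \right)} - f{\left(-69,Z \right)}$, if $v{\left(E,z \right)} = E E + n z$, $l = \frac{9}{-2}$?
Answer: $- \frac{76471}{2} \approx -38236.0$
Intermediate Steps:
$l = - \frac{9}{2}$ ($l = 9 \left(- \frac{1}{2}\right) = - \frac{9}{2} \approx -4.5$)
$Z = 282$ ($Z = 353 - 71 = 282$)
$f{\left(L,C \right)} = - \frac{45 L}{2}$ ($f{\left(L,C \right)} = L 5 \left(- \frac{9}{2}\right) = 5 L \left(- \frac{9}{2}\right) = - \frac{45 L}{2}$)
$v{\left(E,z \right)} = E^{2} - 69 z$ ($v{\left(E,z \right)} = E E - 69 z = E^{2} - 69 z$)
$v{\left(-5,532 \right)} - f{\left(-69,Z \right)} = \left(\left(-5\right)^{2} - 36708\right) - \left(- \frac{45}{2}\right) \left(-69\right) = \left(25 - 36708\right) - \frac{3105}{2} = -36683 - \frac{3105}{2} = - \frac{76471}{2}$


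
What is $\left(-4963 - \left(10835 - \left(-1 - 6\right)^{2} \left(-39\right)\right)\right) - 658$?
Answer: $-18367$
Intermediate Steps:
$\left(-4963 - \left(10835 - \left(-1 - 6\right)^{2} \left(-39\right)\right)\right) - 658 = \left(-4963 - \left(10835 - \left(-7\right)^{2} \left(-39\right)\right)\right) - 658 = \left(-4963 + \left(\left(49 \left(-39\right) - 5843\right) - 4992\right)\right) - 658 = \left(-4963 - 12746\right) - 658 = -17709 - 658 = -18367$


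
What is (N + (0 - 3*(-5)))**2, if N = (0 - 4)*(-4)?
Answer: 961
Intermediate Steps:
N = 16 (N = -4*(-4) = 16)
(N + (0 - 3*(-5)))**2 = (16 + (0 - 3*(-5)))**2 = (16 + (0 + 15))**2 = (16 + 15)**2 = 31**2 = 961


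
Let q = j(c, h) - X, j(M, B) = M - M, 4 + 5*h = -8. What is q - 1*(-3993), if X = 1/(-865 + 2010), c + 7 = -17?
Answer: 4571984/1145 ≈ 3993.0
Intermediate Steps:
h = -12/5 (h = -⅘ + (⅕)*(-8) = -⅘ - 8/5 = -12/5 ≈ -2.4000)
c = -24 (c = -7 - 17 = -24)
j(M, B) = 0
X = 1/1145 ≈ 0.00087336
q = -1/1145 (q = 0 - 1*1/1145 = 0 - 1/1145 = -1/1145 ≈ -0.00087336)
q - 1*(-3993) = -1/1145 - 1*(-3993) = -1/1145 + 3993 = 4571984/1145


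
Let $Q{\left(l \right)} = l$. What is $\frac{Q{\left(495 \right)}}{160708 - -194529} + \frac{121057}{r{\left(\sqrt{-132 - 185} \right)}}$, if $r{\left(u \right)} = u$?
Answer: $\frac{495}{355237} - \frac{121057 i \sqrt{317}}{317} \approx 0.0013934 - 6799.2 i$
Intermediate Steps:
$\frac{Q{\left(495 \right)}}{160708 - -194529} + \frac{121057}{r{\left(\sqrt{-132 - 185} \right)}} = \frac{495}{160708 - -194529} + \frac{121057}{\sqrt{-132 - 185}} = \frac{495}{160708 + 194529} + \frac{121057}{\sqrt{-317}} = \frac{495}{355237} + \frac{121057}{i \sqrt{317}} = 495 \cdot \frac{1}{355237} + 121057 \left(- \frac{i \sqrt{317}}{317}\right) = \frac{495}{355237} - \frac{121057 i \sqrt{317}}{317}$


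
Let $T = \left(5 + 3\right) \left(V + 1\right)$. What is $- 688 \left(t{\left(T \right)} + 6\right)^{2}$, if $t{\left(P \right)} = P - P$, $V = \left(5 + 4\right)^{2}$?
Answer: $-24768$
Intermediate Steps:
$V = 81$ ($V = 9^{2} = 81$)
$T = 656$ ($T = \left(5 + 3\right) \left(81 + 1\right) = 8 \cdot 82 = 656$)
$t{\left(P \right)} = 0$
$- 688 \left(t{\left(T \right)} + 6\right)^{2} = - 688 \left(0 + 6\right)^{2} = - 688 \cdot 6^{2} = \left(-688\right) 36 = -24768$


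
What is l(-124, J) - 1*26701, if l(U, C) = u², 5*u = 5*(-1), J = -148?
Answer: -26700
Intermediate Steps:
u = -1 (u = (5*(-1))/5 = (⅕)*(-5) = -1)
l(U, C) = 1 (l(U, C) = (-1)² = 1)
l(-124, J) - 1*26701 = 1 - 1*26701 = 1 - 26701 = -26700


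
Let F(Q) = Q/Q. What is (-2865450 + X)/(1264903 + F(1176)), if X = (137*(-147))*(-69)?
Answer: -1475859/1264904 ≈ -1.1668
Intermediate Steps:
F(Q) = 1
X = 1389591 (X = -20139*(-69) = 1389591)
(-2865450 + X)/(1264903 + F(1176)) = (-2865450 + 1389591)/(1264903 + 1) = -1475859/1264904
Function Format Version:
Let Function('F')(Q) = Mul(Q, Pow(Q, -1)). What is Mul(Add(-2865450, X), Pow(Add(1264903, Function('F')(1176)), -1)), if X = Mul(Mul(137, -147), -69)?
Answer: Rational(-1475859, 1264904) ≈ -1.1668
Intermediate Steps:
Function('F')(Q) = 1
X = 1389591 (X = Mul(-20139, -69) = 1389591)
Mul(Add(-2865450, X), Pow(Add(1264903, Function('F')(1176)), -1)) = Mul(Add(-2865450, 1389591), Pow(Add(1264903, 1), -1)) = Mul(-1475859, Pow(1264904, -1)) = Mul(-1475859, Rational(1, 1264904)) = Rational(-1475859, 1264904)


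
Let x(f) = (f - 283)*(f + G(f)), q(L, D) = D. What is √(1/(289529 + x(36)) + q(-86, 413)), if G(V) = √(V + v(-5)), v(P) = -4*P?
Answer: √(115903082 - 204022*√14)/√(280637 - 494*√14) ≈ 20.322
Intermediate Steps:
G(V) = √(20 + V) (G(V) = √(V - 4*(-5)) = √(V + 20) = √(20 + V))
x(f) = (-283 + f)*(f + √(20 + f)) (x(f) = (f - 283)*(f + √(20 + f)) = (-283 + f)*(f + √(20 + f)))
√(1/(289529 + x(36)) + q(-86, 413)) = √(1/(289529 + (36² - 283*36 - 283*√(20 + 36) + 36*√(20 + 36))) + 413) = √(1/(289529 + (1296 - 10188 - 566*√14 + 36*√56)) + 413) = √(1/(289529 + (1296 - 10188 - 566*√14 + 36*(2*√14))) + 413) = √(1/(289529 + (1296 - 10188 - 566*√14 + 72*√14)) + 413) = √(1/(289529 + (-8892 - 494*√14)) + 413) = √(1/(280637 - 494*√14) + 413) = √(413 + 1/(280637 - 494*√14))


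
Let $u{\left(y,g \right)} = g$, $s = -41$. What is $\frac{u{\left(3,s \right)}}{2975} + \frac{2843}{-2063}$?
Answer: $- \frac{8542508}{6137425} \approx -1.3919$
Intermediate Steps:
$\frac{u{\left(3,s \right)}}{2975} + \frac{2843}{-2063} = - \frac{41}{2975} + \frac{2843}{-2063} = \left(-41\right) \frac{1}{2975} + 2843 \left(- \frac{1}{2063}\right) = - \frac{41}{2975} - \frac{2843}{2063} = - \frac{8542508}{6137425}$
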